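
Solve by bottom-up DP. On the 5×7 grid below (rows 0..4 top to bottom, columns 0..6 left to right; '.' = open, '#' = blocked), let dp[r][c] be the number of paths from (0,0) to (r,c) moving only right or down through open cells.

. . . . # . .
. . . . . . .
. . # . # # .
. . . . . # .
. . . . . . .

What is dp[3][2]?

4

r\c   0   1   2   3   4   5   6
  0   1   1   1   1   0   0   0
  1   1   2   3   4   4   4   4
  2   1   3   0   4   0   0   4
  3   1   4   4   8   8   0   4
  4   1   5   9  17  25  25  29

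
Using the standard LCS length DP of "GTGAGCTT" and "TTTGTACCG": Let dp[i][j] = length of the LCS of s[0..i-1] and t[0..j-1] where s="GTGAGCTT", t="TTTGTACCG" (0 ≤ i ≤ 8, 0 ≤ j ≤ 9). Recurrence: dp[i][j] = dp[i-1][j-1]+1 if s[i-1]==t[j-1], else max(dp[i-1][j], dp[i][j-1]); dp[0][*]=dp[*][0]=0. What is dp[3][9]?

   ''  T  T  T  G  T  A  C  C  G
''  0  0  0  0  0  0  0  0  0  0
 G  0  0  0  0  1  1  1  1  1  1
 T  0  1  1  1  1  2  2  2  2  2
 G  0  1  1  1  2  2  2  2  2  3
 A  0  1  1  1  2  2  3  3  3  3
 G  0  1  1  1  2  2  3  3  3  4
 C  0  1  1  1  2  2  3  4  4  4
 T  0  1  2  2  2  3  3  4  4  4
 T  0  1  2  3  3  3  3  4  4  4

3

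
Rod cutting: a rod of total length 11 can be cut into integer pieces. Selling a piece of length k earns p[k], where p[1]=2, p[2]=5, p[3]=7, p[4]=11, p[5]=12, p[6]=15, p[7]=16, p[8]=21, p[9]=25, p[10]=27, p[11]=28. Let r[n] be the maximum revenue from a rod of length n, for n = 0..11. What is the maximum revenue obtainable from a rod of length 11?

30

   n    0    1    2    3    4    5    6    7    8    9   10   11
r[n]    0    2    5    7   11   13   16   18   22   25   27   30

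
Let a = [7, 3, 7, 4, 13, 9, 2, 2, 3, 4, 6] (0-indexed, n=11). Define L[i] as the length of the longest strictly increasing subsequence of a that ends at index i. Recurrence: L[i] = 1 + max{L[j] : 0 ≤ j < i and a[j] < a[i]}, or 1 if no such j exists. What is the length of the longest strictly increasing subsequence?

4

   i    0    1    2    3    4    5    6    7    8    9   10
a[i]    7    3    7    4   13    9    2    2    3    4    6
L[i]    1    1    2    2    3    3    1    1    2    3    4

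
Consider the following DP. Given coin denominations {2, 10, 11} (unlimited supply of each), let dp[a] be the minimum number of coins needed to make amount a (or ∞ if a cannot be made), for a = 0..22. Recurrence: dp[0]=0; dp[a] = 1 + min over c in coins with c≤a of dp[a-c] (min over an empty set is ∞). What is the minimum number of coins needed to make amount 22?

2

 a  0  1  2  3  4  5  6  7  8  9 10 11 12 13 14 15 16 17 18 19 20 21 22
dp  0  -  1  -  2  -  3  -  4  -  1  1  2  2  3  3  4  4  5  5  2  2  2
(- denotes ∞ / unreachable)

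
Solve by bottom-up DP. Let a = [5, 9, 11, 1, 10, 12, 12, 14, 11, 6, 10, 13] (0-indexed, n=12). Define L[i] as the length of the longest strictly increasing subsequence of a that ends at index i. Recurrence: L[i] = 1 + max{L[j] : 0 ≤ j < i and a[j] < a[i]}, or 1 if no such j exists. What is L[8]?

4

   i    0    1    2    3    4    5    6    7    8    9   10   11
a[i]    5    9   11    1   10   12   12   14   11    6   10   13
L[i]    1    2    3    1    3    4    4    5    4    2    3    5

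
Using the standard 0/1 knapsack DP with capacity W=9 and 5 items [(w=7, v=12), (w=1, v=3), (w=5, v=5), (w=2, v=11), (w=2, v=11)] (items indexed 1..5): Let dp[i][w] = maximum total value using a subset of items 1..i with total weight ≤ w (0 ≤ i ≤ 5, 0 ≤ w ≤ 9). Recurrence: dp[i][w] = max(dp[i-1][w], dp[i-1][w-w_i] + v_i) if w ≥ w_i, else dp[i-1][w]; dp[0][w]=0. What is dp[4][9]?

i\w   0   1   2   3   4   5   6   7   8   9
  0   0   0   0   0   0   0   0   0   0   0
  1   0   0   0   0   0   0   0  12  12  12
  2   0   3   3   3   3   3   3  12  15  15
  3   0   3   3   3   3   5   8  12  15  15
  4   0   3  11  14  14  14  14  16  19  23
  5   0   3  11  14  22  25  25  25  25  27

23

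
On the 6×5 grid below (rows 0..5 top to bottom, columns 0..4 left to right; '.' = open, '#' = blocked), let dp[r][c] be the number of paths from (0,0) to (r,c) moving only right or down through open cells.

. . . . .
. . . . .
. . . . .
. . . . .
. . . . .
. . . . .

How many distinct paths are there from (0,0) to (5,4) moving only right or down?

r\c   0   1   2   3   4
  0   1   1   1   1   1
  1   1   2   3   4   5
  2   1   3   6  10  15
  3   1   4  10  20  35
  4   1   5  15  35  70
  5   1   6  21  56 126

126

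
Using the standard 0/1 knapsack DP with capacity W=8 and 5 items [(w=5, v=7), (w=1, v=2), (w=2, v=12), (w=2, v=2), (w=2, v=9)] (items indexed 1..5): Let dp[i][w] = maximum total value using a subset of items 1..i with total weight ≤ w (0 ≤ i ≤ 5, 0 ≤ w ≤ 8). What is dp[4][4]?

i\w   0   1   2   3   4   5   6   7   8
  0   0   0   0   0   0   0   0   0   0
  1   0   0   0   0   0   7   7   7   7
  2   0   2   2   2   2   7   9   9   9
  3   0   2  12  14  14  14  14  19  21
  4   0   2  12  14  14  16  16  19  21
  5   0   2  12  14  21  23  23  25  25

14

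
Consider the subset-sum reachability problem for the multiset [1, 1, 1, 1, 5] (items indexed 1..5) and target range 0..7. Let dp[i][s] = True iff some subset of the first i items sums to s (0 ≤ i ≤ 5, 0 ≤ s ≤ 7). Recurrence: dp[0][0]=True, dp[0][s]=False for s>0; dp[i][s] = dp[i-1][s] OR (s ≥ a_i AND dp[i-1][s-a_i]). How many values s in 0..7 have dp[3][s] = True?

i\s   0   1   2   3   4   5   6   7
  0   T   F   F   F   F   F   F   F
  1   T   T   F   F   F   F   F   F
  2   T   T   T   F   F   F   F   F
  3   T   T   T   T   F   F   F   F
  4   T   T   T   T   T   F   F   F
  5   T   T   T   T   T   T   T   T

4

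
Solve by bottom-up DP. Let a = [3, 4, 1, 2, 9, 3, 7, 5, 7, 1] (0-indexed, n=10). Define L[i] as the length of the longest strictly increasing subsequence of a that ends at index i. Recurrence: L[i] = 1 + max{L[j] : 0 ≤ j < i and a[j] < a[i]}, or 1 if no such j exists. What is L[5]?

   i    0    1    2    3    4    5    6    7    8    9
a[i]    3    4    1    2    9    3    7    5    7    1
L[i]    1    2    1    2    3    3    4    4    5    1

3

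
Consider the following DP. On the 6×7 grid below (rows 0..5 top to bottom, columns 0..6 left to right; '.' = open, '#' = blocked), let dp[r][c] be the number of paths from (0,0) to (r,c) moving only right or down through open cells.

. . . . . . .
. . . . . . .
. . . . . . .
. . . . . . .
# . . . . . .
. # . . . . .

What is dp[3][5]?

56

r\c   0   1   2   3   4   5   6
  0   1   1   1   1   1   1   1
  1   1   2   3   4   5   6   7
  2   1   3   6  10  15  21  28
  3   1   4  10  20  35  56  84
  4   0   4  14  34  69 125 209
  5   0   0  14  48 117 242 451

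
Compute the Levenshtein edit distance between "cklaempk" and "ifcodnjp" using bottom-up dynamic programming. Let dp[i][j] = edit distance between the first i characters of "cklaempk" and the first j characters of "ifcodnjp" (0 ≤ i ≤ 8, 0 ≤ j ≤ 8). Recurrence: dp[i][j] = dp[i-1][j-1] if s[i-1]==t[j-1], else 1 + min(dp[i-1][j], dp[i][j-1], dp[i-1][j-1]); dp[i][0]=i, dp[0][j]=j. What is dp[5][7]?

   ''  i  f  c  o  d  n  j  p
''  0  1  2  3  4  5  6  7  8
 c  1  1  2  2  3  4  5  6  7
 k  2  2  2  3  3  4  5  6  7
 l  3  3  3  3  4  4  5  6  7
 a  4  4  4  4  4  5  5  6  7
 e  5  5  5  5  5  5  6  6  7
 m  6  6  6  6  6  6  6  7  7
 p  7  7  7  7  7  7  7  7  7
 k  8  8  8  8  8  8  8  8  8

6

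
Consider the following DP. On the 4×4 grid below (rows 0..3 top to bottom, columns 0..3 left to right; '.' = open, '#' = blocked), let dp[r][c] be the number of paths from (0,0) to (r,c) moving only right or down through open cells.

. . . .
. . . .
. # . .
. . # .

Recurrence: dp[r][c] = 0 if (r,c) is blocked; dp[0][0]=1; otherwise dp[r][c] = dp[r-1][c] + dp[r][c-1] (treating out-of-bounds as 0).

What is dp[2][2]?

r\c   0   1   2   3
  0   1   1   1   1
  1   1   2   3   4
  2   1   0   3   7
  3   1   1   0   7

3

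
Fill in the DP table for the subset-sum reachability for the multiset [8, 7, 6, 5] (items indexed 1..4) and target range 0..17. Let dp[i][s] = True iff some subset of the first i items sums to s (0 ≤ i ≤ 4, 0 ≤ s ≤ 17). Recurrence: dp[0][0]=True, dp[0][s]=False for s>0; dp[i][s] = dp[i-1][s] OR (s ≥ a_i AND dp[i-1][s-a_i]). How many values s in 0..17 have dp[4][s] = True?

i\s   0   1   2   3   4   5   6   7   8   9  10  11  12  13  14  15  16  17
  0   T   F   F   F   F   F   F   F   F   F   F   F   F   F   F   F   F   F
  1   T   F   F   F   F   F   F   F   T   F   F   F   F   F   F   F   F   F
  2   T   F   F   F   F   F   F   T   T   F   F   F   F   F   F   T   F   F
  3   T   F   F   F   F   F   T   T   T   F   F   F   F   T   T   T   F   F
  4   T   F   F   F   F   T   T   T   T   F   F   T   T   T   T   T   F   F

10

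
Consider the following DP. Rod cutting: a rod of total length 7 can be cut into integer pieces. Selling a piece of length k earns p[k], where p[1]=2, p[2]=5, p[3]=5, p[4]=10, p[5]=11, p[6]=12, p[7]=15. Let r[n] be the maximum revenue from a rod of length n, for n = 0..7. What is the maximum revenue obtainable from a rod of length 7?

17

   n    0    1    2    3    4    5    6    7
r[n]    0    2    5    7   10   12   15   17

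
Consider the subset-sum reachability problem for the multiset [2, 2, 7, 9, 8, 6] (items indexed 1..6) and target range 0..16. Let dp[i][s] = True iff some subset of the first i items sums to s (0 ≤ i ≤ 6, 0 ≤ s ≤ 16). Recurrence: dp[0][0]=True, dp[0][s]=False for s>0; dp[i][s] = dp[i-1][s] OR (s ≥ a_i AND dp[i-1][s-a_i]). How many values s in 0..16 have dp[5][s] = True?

12

i\s   0   1   2   3   4   5   6   7   8   9  10  11  12  13  14  15  16
  0   T   F   F   F   F   F   F   F   F   F   F   F   F   F   F   F   F
  1   T   F   T   F   F   F   F   F   F   F   F   F   F   F   F   F   F
  2   T   F   T   F   T   F   F   F   F   F   F   F   F   F   F   F   F
  3   T   F   T   F   T   F   F   T   F   T   F   T   F   F   F   F   F
  4   T   F   T   F   T   F   F   T   F   T   F   T   F   T   F   F   T
  5   T   F   T   F   T   F   F   T   T   T   T   T   T   T   F   T   T
  6   T   F   T   F   T   F   T   T   T   T   T   T   T   T   T   T   T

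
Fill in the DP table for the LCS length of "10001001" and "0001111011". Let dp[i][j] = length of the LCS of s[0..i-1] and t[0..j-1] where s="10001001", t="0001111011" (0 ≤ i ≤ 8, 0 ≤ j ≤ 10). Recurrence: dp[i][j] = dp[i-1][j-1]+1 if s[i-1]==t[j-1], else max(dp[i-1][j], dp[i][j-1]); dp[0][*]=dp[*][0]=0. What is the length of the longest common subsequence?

6

   ''  0  0  0  1  1  1  1  0  1  1
''  0  0  0  0  0  0  0  0  0  0  0
 1  0  0  0  0  1  1  1  1  1  1  1
 0  0  1  1  1  1  1  1  1  2  2  2
 0  0  1  2  2  2  2  2  2  2  2  2
 0  0  1  2  3  3  3  3  3  3  3  3
 1  0  1  2  3  4  4  4  4  4  4  4
 0  0  1  2  3  4  4  4  4  5  5  5
 0  0  1  2  3  4  4  4  4  5  5  5
 1  0  1  2  3  4  5  5  5  5  6  6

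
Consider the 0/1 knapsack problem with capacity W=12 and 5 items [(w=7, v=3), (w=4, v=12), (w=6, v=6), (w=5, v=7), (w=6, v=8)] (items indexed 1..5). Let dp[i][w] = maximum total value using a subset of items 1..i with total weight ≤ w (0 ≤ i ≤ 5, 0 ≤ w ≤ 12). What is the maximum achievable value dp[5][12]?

i\w   0   1   2   3   4   5   6   7   8   9  10  11  12
  0   0   0   0   0   0   0   0   0   0   0   0   0   0
  1   0   0   0   0   0   0   0   3   3   3   3   3   3
  2   0   0   0   0  12  12  12  12  12  12  12  15  15
  3   0   0   0   0  12  12  12  12  12  12  18  18  18
  4   0   0   0   0  12  12  12  12  12  19  19  19  19
  5   0   0   0   0  12  12  12  12  12  19  20  20  20

20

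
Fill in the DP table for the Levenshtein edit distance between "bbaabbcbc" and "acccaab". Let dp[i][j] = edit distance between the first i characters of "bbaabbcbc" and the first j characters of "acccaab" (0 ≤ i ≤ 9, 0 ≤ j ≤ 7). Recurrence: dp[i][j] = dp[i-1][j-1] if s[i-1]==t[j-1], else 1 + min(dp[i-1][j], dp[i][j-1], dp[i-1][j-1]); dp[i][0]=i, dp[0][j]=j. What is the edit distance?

8

   ''  a  c  c  c  a  a  b
''  0  1  2  3  4  5  6  7
 b  1  1  2  3  4  5  6  6
 b  2  2  2  3  4  5  6  6
 a  3  2  3  3  4  4  5  6
 a  4  3  3  4  4  4  4  5
 b  5  4  4  4  5  5  5  4
 b  6  5  5  5  5  6  6  5
 c  7  6  5  5  5  6  7  6
 b  8  7  6  6  6  6  7  7
 c  9  8  7  6  6  7  7  8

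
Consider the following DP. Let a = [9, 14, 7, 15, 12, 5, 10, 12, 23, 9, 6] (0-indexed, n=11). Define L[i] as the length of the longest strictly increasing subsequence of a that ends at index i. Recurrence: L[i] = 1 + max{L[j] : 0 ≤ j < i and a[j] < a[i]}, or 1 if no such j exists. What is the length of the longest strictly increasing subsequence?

4

   i    0    1    2    3    4    5    6    7    8    9   10
a[i]    9   14    7   15   12    5   10   12   23    9    6
L[i]    1    2    1    3    2    1    2    3    4    2    2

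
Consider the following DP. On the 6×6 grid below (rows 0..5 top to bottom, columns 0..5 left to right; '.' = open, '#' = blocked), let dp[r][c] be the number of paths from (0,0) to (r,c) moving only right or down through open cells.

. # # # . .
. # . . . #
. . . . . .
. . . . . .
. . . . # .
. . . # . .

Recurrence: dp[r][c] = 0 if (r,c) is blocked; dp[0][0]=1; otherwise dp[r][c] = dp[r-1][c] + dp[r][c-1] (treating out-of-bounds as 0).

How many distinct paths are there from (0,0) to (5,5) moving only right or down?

6

r\c   0   1   2   3   4   5
  0   1   0   0   0   0   0
  1   1   0   0   0   0   0
  2   1   1   1   1   1   1
  3   1   2   3   4   5   6
  4   1   3   6  10   0   6
  5   1   4  10   0   0   6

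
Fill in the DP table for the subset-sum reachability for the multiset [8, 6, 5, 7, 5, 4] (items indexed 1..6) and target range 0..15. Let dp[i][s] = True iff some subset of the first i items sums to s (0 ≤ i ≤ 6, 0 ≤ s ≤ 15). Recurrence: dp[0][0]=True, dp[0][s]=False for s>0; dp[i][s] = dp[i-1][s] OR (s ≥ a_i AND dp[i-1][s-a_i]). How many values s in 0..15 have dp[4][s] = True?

i\s   0   1   2   3   4   5   6   7   8   9  10  11  12  13  14  15
  0   T   F   F   F   F   F   F   F   F   F   F   F   F   F   F   F
  1   T   F   F   F   F   F   F   F   T   F   F   F   F   F   F   F
  2   T   F   F   F   F   F   T   F   T   F   F   F   F   F   T   F
  3   T   F   F   F   F   T   T   F   T   F   F   T   F   T   T   F
  4   T   F   F   F   F   T   T   T   T   F   F   T   T   T   T   T
  5   T   F   F   F   F   T   T   T   T   F   T   T   T   T   T   T
  6   T   F   F   F   T   T   T   T   T   T   T   T   T   T   T   T

10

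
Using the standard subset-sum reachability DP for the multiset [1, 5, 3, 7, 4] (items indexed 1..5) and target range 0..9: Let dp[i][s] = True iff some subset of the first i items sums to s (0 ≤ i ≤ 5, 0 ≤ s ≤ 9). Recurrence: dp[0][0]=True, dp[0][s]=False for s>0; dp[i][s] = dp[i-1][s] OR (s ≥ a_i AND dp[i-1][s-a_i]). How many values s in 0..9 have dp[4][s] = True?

9

i\s   0   1   2   3   4   5   6   7   8   9
  0   T   F   F   F   F   F   F   F   F   F
  1   T   T   F   F   F   F   F   F   F   F
  2   T   T   F   F   F   T   T   F   F   F
  3   T   T   F   T   T   T   T   F   T   T
  4   T   T   F   T   T   T   T   T   T   T
  5   T   T   F   T   T   T   T   T   T   T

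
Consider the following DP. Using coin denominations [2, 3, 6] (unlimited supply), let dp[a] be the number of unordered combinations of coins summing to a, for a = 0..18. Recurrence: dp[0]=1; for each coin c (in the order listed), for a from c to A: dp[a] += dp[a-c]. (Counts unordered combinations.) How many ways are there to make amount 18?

after  coin     0     1     2     3     4     5     6     7     8     9    10    11    12    13    14    15    16    17    18
          2     1     0     1     0     1     0     1     0     1     0     1     0     1     0     1     0     1     0     1
          3     1     0     1     1     1     1     2     1     2     2     2     2     3     2     3     3     3     3     4
          6     1     0     1     1     1     1     3     1     3     3     3     3     6     3     6     6     6     6    10

10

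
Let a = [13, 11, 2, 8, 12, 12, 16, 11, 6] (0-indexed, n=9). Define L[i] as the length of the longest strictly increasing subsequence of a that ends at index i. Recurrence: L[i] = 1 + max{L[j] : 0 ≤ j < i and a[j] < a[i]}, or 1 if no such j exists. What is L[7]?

   i    0    1    2    3    4    5    6    7    8
a[i]   13   11    2    8   12   12   16   11    6
L[i]    1    1    1    2    3    3    4    3    2

3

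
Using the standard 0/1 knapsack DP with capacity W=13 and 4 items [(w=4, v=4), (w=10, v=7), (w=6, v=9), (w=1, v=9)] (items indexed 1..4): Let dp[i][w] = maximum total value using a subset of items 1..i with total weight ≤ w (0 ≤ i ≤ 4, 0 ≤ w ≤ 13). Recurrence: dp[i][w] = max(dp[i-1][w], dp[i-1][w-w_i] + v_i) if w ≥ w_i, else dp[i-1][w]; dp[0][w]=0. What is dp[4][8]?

i\w   0   1   2   3   4   5   6   7   8   9  10  11  12  13
  0   0   0   0   0   0   0   0   0   0   0   0   0   0   0
  1   0   0   0   0   4   4   4   4   4   4   4   4   4   4
  2   0   0   0   0   4   4   4   4   4   4   7   7   7   7
  3   0   0   0   0   4   4   9   9   9   9  13  13  13  13
  4   0   9   9   9   9  13  13  18  18  18  18  22  22  22

18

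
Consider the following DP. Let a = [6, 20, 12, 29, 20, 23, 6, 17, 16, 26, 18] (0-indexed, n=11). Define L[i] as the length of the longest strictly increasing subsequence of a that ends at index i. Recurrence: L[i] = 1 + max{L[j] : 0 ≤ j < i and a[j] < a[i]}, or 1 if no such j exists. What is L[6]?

   i    0    1    2    3    4    5    6    7    8    9   10
a[i]    6   20   12   29   20   23    6   17   16   26   18
L[i]    1    2    2    3    3    4    1    3    3    5    4

1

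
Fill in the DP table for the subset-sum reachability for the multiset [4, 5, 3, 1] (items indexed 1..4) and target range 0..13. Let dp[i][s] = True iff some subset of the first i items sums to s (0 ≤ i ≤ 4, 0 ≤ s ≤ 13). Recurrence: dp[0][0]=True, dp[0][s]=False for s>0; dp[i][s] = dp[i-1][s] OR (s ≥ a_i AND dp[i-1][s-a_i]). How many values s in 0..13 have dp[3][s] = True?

8

i\s   0   1   2   3   4   5   6   7   8   9  10  11  12  13
  0   T   F   F   F   F   F   F   F   F   F   F   F   F   F
  1   T   F   F   F   T   F   F   F   F   F   F   F   F   F
  2   T   F   F   F   T   T   F   F   F   T   F   F   F   F
  3   T   F   F   T   T   T   F   T   T   T   F   F   T   F
  4   T   T   F   T   T   T   T   T   T   T   T   F   T   T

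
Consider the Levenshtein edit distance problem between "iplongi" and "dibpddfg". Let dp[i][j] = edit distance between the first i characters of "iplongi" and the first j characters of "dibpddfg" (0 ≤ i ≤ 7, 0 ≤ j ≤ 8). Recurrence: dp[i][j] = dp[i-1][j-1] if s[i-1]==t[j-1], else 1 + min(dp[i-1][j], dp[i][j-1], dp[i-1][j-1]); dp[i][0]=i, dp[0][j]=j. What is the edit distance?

6

   ''  d  i  b  p  d  d  f  g
''  0  1  2  3  4  5  6  7  8
 i  1  1  1  2  3  4  5  6  7
 p  2  2  2  2  2  3  4  5  6
 l  3  3  3  3  3  3  4  5  6
 o  4  4  4  4  4  4  4  5  6
 n  5  5  5  5  5  5  5  5  6
 g  6  6  6  6  6  6  6  6  5
 i  7  7  6  7  7  7  7  7  6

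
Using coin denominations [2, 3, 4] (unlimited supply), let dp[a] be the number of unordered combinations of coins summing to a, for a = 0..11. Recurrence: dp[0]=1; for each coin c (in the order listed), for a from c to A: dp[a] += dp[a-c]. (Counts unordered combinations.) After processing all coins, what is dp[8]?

4

after  coin     0     1     2     3     4     5     6     7     8     9    10    11
          2     1     0     1     0     1     0     1     0     1     0     1     0
          3     1     0     1     1     1     1     2     1     2     2     2     2
          4     1     0     1     1     2     1     3     2     4     3     5     4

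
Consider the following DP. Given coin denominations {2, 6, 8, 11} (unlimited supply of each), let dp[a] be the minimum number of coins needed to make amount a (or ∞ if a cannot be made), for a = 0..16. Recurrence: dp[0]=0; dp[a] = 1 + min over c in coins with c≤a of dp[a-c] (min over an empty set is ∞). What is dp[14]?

 a  0  1  2  3  4  5  6  7  8  9 10 11 12 13 14 15 16
dp  0  -  1  -  2  -  1  -  1  -  2  1  2  2  2  3  2
(- denotes ∞ / unreachable)

2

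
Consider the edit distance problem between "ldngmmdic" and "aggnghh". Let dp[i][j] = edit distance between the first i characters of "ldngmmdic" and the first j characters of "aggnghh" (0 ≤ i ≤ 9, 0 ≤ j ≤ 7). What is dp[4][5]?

   ''  a  g  g  n  g  h  h
''  0  1  2  3  4  5  6  7
 l  1  1  2  3  4  5  6  7
 d  2  2  2  3  4  5  6  7
 n  3  3  3  3  3  4  5  6
 g  4  4  3  3  4  3  4  5
 m  5  5  4  4  4  4  4  5
 m  6  6  5  5  5  5  5  5
 d  7  7  6  6  6  6  6  6
 i  8  8  7  7  7  7  7  7
 c  9  9  8  8  8  8  8  8

3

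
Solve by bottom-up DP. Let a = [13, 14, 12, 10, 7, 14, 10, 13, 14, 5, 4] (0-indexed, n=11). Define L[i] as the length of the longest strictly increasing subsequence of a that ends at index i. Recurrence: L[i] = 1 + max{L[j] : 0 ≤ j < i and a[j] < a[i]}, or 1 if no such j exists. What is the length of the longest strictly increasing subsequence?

   i    0    1    2    3    4    5    6    7    8    9   10
a[i]   13   14   12   10    7   14   10   13   14    5    4
L[i]    1    2    1    1    1    2    2    3    4    1    1

4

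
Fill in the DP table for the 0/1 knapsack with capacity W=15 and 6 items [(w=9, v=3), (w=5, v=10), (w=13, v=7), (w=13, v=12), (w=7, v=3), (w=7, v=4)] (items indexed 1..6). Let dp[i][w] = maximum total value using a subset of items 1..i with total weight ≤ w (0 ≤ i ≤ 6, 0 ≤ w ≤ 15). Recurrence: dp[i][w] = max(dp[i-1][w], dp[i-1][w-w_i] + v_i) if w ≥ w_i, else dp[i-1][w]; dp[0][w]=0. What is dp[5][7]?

10

i\w   0   1   2   3   4   5   6   7   8   9  10  11  12  13  14  15
  0   0   0   0   0   0   0   0   0   0   0   0   0   0   0   0   0
  1   0   0   0   0   0   0   0   0   0   3   3   3   3   3   3   3
  2   0   0   0   0   0  10  10  10  10  10  10  10  10  10  13  13
  3   0   0   0   0   0  10  10  10  10  10  10  10  10  10  13  13
  4   0   0   0   0   0  10  10  10  10  10  10  10  10  12  13  13
  5   0   0   0   0   0  10  10  10  10  10  10  10  13  13  13  13
  6   0   0   0   0   0  10  10  10  10  10  10  10  14  14  14  14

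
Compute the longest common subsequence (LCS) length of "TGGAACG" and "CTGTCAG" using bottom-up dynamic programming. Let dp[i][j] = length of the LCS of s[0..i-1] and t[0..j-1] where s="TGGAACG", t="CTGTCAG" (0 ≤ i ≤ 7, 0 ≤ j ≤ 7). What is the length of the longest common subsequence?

   ''  C  T  G  T  C  A  G
''  0  0  0  0  0  0  0  0
 T  0  0  1  1  1  1  1  1
 G  0  0  1  2  2  2  2  2
 G  0  0  1  2  2  2  2  3
 A  0  0  1  2  2  2  3  3
 A  0  0  1  2  2  2  3  3
 C  0  1  1  2  2  3  3  3
 G  0  1  1  2  2  3  3  4

4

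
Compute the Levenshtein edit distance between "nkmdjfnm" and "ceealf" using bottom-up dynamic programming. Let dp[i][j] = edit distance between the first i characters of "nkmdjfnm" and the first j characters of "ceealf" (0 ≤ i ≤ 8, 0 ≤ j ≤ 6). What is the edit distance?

   ''  c  e  e  a  l  f
''  0  1  2  3  4  5  6
 n  1  1  2  3  4  5  6
 k  2  2  2  3  4  5  6
 m  3  3  3  3  4  5  6
 d  4  4  4  4  4  5  6
 j  5  5  5  5  5  5  6
 f  6  6  6  6  6  6  5
 n  7  7  7  7  7  7  6
 m  8  8  8  8  8  8  7

7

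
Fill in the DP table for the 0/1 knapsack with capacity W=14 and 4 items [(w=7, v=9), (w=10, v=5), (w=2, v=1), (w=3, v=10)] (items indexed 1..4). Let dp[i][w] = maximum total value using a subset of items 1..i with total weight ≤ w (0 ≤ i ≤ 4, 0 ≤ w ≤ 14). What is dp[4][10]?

i\w   0   1   2   3   4   5   6   7   8   9  10  11  12  13  14
  0   0   0   0   0   0   0   0   0   0   0   0   0   0   0   0
  1   0   0   0   0   0   0   0   9   9   9   9   9   9   9   9
  2   0   0   0   0   0   0   0   9   9   9   9   9   9   9   9
  3   0   0   1   1   1   1   1   9   9  10  10  10  10  10  10
  4   0   0   1  10  10  11  11  11  11  11  19  19  20  20  20

19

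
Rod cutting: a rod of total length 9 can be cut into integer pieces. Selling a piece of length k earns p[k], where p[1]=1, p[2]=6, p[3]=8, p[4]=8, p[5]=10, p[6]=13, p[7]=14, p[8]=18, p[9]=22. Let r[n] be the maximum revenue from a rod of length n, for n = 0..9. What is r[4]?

   n    0    1    2    3    4    5    6    7    8    9
r[n]    0    1    6    8   12   14   18   20   24   26

12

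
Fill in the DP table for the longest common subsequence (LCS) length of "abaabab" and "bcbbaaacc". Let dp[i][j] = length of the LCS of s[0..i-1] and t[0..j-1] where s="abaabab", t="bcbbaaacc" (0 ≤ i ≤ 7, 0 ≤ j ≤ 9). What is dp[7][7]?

4

   ''  b  c  b  b  a  a  a  c  c
''  0  0  0  0  0  0  0  0  0  0
 a  0  0  0  0  0  1  1  1  1  1
 b  0  1  1  1  1  1  1  1  1  1
 a  0  1  1  1  1  2  2  2  2  2
 a  0  1  1  1  1  2  3  3  3  3
 b  0  1  1  2  2  2  3  3  3  3
 a  0  1  1  2  2  3  3  4  4  4
 b  0  1  1  2  3  3  3  4  4  4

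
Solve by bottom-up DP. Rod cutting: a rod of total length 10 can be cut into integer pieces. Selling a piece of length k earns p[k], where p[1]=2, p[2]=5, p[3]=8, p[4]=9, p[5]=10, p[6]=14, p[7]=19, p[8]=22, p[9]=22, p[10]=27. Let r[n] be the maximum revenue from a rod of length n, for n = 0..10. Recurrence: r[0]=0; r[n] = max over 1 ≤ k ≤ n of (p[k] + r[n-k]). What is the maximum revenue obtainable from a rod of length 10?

   n    0    1    2    3    4    5    6    7    8    9   10
r[n]    0    2    5    8   10   13   16   19   22   24   27

27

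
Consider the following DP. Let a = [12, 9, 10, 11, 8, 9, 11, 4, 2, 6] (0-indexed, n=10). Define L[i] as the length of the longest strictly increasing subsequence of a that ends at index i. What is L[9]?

2

   i    0    1    2    3    4    5    6    7    8    9
a[i]   12    9   10   11    8    9   11    4    2    6
L[i]    1    1    2    3    1    2    3    1    1    2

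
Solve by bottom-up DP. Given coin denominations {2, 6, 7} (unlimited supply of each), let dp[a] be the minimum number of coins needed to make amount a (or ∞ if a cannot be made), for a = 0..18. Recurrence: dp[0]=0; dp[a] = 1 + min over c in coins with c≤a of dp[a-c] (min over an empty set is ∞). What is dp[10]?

 a  0  1  2  3  4  5  6  7  8  9 10 11 12 13 14 15 16 17 18
dp  0  -  1  -  2  -  1  1  2  2  3  3  2  2  2  3  3  4  3
(- denotes ∞ / unreachable)

3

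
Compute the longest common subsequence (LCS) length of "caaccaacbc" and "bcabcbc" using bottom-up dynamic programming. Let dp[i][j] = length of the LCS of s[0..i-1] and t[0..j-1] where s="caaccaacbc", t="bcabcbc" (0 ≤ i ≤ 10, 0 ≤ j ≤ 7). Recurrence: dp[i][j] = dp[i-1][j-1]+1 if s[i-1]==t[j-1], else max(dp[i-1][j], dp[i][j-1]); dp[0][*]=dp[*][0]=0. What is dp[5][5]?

3

   ''  b  c  a  b  c  b  c
''  0  0  0  0  0  0  0  0
 c  0  0  1  1  1  1  1  1
 a  0  0  1  2  2  2  2  2
 a  0  0  1  2  2  2  2  2
 c  0  0  1  2  2  3  3  3
 c  0  0  1  2  2  3  3  4
 a  0  0  1  2  2  3  3  4
 a  0  0  1  2  2  3  3  4
 c  0  0  1  2  2  3  3  4
 b  0  1  1  2  3  3  4  4
 c  0  1  2  2  3  4  4  5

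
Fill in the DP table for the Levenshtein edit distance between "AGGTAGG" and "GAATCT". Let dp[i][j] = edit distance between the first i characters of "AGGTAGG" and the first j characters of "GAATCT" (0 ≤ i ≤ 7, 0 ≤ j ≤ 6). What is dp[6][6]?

   ''  G  A  A  T  C  T
''  0  1  2  3  4  5  6
 A  1  1  1  2  3  4  5
 G  2  1  2  2  3  4  5
 G  3  2  2  3  3  4  5
 T  4  3  3  3  3  4  4
 A  5  4  3  3  4  4  5
 G  6  5  4  4  4  5  5
 G  7  6  5  5  5  5  6

5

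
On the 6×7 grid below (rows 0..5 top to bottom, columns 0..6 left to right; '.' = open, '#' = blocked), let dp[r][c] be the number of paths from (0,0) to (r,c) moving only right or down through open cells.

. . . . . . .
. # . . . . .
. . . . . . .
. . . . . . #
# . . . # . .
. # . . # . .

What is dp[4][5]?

26

r\c   0   1   2   3   4   5   6
  0   1   1   1   1   1   1   1
  1   1   0   1   2   3   4   5
  2   1   1   2   4   7  11  16
  3   1   2   4   8  15  26   0
  4   0   2   6  14   0  26  26
  5   0   0   6  20   0  26  52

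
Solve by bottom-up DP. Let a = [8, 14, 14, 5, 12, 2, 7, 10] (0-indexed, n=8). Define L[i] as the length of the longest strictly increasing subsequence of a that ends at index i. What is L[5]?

1

   i    0    1    2    3    4    5    6    7
a[i]    8   14   14    5   12    2    7   10
L[i]    1    2    2    1    2    1    2    3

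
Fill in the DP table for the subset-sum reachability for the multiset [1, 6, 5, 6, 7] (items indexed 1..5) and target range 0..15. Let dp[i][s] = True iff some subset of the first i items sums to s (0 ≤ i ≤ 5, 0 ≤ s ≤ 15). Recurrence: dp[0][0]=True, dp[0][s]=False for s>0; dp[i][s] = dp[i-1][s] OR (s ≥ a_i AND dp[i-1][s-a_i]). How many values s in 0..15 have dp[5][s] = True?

i\s   0   1   2   3   4   5   6   7   8   9  10  11  12  13  14  15
  0   T   F   F   F   F   F   F   F   F   F   F   F   F   F   F   F
  1   T   T   F   F   F   F   F   F   F   F   F   F   F   F   F   F
  2   T   T   F   F   F   F   T   T   F   F   F   F   F   F   F   F
  3   T   T   F   F   F   T   T   T   F   F   F   T   T   F   F   F
  4   T   T   F   F   F   T   T   T   F   F   F   T   T   T   F   F
  5   T   T   F   F   F   T   T   T   T   F   F   T   T   T   T   F

10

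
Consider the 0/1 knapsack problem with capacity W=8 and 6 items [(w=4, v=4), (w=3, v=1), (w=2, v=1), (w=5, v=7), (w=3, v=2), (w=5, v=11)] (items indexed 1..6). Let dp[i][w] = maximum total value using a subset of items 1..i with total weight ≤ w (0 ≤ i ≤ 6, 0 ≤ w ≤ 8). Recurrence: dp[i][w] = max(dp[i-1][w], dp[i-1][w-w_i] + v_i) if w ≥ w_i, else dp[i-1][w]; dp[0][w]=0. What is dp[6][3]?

2

i\w   0   1   2   3   4   5   6   7   8
  0   0   0   0   0   0   0   0   0   0
  1   0   0   0   0   4   4   4   4   4
  2   0   0   0   1   4   4   4   5   5
  3   0   0   1   1   4   4   5   5   5
  4   0   0   1   1   4   7   7   8   8
  5   0   0   1   2   4   7   7   8   9
  6   0   0   1   2   4  11  11  12  13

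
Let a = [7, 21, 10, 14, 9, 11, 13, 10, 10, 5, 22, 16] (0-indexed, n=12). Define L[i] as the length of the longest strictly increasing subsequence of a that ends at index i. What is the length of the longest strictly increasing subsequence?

   i    0    1    2    3    4    5    6    7    8    9   10   11
a[i]    7   21   10   14    9   11   13   10   10    5   22   16
L[i]    1    2    2    3    2    3    4    3    3    1    5    5

5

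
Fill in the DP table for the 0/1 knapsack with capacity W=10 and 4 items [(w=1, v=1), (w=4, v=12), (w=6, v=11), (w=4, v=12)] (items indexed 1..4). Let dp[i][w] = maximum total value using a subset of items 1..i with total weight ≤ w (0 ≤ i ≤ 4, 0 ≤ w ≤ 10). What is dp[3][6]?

13

i\w   0   1   2   3   4   5   6   7   8   9  10
  0   0   0   0   0   0   0   0   0   0   0   0
  1   0   1   1   1   1   1   1   1   1   1   1
  2   0   1   1   1  12  13  13  13  13  13  13
  3   0   1   1   1  12  13  13  13  13  13  23
  4   0   1   1   1  12  13  13  13  24  25  25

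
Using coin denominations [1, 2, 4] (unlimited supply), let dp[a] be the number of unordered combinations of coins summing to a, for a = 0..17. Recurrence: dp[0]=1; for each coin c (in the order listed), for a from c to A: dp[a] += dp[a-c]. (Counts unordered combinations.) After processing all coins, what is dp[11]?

after  coin     0     1     2     3     4     5     6     7     8     9    10    11    12    13    14    15    16    17
          1     1     1     1     1     1     1     1     1     1     1     1     1     1     1     1     1     1     1
          2     1     1     2     2     3     3     4     4     5     5     6     6     7     7     8     8     9     9
          4     1     1     2     2     4     4     6     6     9     9    12    12    16    16    20    20    25    25

12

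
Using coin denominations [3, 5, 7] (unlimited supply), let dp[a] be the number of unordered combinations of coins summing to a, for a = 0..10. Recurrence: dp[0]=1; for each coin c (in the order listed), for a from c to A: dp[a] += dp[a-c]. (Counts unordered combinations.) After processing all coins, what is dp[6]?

1

after  coin     0     1     2     3     4     5     6     7     8     9    10
          3     1     0     0     1     0     0     1     0     0     1     0
          5     1     0     0     1     0     1     1     0     1     1     1
          7     1     0     0     1     0     1     1     1     1     1     2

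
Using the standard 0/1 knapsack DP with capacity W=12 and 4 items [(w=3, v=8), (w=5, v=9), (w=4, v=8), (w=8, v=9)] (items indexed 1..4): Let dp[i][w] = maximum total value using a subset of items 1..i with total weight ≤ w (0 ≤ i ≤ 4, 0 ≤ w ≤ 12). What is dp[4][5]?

i\w   0   1   2   3   4   5   6   7   8   9  10  11  12
  0   0   0   0   0   0   0   0   0   0   0   0   0   0
  1   0   0   0   8   8   8   8   8   8   8   8   8   8
  2   0   0   0   8   8   9   9   9  17  17  17  17  17
  3   0   0   0   8   8   9   9  16  17  17  17  17  25
  4   0   0   0   8   8   9   9  16  17  17  17  17  25

9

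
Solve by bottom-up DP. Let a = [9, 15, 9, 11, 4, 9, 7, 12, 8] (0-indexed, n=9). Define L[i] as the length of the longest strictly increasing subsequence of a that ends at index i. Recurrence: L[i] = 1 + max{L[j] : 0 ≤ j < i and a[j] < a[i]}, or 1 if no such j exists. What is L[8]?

3

   i    0    1    2    3    4    5    6    7    8
a[i]    9   15    9   11    4    9    7   12    8
L[i]    1    2    1    2    1    2    2    3    3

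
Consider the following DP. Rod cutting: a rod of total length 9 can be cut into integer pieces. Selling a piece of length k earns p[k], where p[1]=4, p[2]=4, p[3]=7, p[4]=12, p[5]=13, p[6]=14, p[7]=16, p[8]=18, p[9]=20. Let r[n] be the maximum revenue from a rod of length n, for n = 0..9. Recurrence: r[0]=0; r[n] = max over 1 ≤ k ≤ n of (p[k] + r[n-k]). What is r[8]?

32

   n    0    1    2    3    4    5    6    7    8    9
r[n]    0    4    8   12   16   20   24   28   32   36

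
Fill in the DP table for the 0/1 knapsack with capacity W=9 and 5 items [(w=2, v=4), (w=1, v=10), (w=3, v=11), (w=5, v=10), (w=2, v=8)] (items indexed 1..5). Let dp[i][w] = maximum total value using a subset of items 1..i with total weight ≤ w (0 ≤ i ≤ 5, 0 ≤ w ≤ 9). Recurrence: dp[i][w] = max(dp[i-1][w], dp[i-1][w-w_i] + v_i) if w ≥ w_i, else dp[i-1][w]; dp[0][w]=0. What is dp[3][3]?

i\w   0   1   2   3   4   5   6   7   8   9
  0   0   0   0   0   0   0   0   0   0   0
  1   0   0   4   4   4   4   4   4   4   4
  2   0  10  10  14  14  14  14  14  14  14
  3   0  10  10  14  21  21  25  25  25  25
  4   0  10  10  14  21  21  25  25  25  31
  5   0  10  10  18  21  22  29  29  33  33

14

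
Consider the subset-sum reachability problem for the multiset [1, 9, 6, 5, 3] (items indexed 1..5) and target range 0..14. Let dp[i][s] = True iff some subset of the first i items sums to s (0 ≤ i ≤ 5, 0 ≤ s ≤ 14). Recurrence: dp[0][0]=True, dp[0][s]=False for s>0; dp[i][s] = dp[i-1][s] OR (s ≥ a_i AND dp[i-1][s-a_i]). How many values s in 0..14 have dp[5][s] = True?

14

i\s   0   1   2   3   4   5   6   7   8   9  10  11  12  13  14
  0   T   F   F   F   F   F   F   F   F   F   F   F   F   F   F
  1   T   T   F   F   F   F   F   F   F   F   F   F   F   F   F
  2   T   T   F   F   F   F   F   F   F   T   T   F   F   F   F
  3   T   T   F   F   F   F   T   T   F   T   T   F   F   F   F
  4   T   T   F   F   F   T   T   T   F   T   T   T   T   F   T
  5   T   T   F   T   T   T   T   T   T   T   T   T   T   T   T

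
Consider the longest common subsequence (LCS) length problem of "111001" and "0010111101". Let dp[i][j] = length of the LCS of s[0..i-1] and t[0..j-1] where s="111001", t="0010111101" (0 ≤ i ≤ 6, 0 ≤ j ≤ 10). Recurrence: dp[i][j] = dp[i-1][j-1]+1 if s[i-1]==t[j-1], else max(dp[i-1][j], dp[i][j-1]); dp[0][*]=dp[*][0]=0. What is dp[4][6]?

3

   ''  0  0  1  0  1  1  1  1  0  1
''  0  0  0  0  0  0  0  0  0  0  0
 1  0  0  0  1  1  1  1  1  1  1  1
 1  0  0  0  1  1  2  2  2  2  2  2
 1  0  0  0  1  1  2  3  3  3  3  3
 0  0  1  1  1  2  2  3  3  3  4  4
 0  0  1  2  2  2  2  3  3  3  4  4
 1  0  1  2  3  3  3  3  4  4  4  5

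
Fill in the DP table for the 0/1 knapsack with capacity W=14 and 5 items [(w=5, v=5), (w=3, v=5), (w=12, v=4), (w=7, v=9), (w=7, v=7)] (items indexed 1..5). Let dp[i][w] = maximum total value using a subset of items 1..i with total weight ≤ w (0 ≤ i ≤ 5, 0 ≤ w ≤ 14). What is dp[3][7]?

i\w   0   1   2   3   4   5   6   7   8   9  10  11  12  13  14
  0   0   0   0   0   0   0   0   0   0   0   0   0   0   0   0
  1   0   0   0   0   0   5   5   5   5   5   5   5   5   5   5
  2   0   0   0   5   5   5   5   5  10  10  10  10  10  10  10
  3   0   0   0   5   5   5   5   5  10  10  10  10  10  10  10
  4   0   0   0   5   5   5   5   9  10  10  14  14  14  14  14
  5   0   0   0   5   5   5   5   9  10  10  14  14  14  14  16

5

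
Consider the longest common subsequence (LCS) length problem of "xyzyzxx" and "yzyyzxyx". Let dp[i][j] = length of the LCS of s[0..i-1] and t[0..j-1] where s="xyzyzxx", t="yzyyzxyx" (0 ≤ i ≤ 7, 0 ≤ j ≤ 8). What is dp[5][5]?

4

   ''  y  z  y  y  z  x  y  x
''  0  0  0  0  0  0  0  0  0
 x  0  0  0  0  0  0  1  1  1
 y  0  1  1  1  1  1  1  2  2
 z  0  1  2  2  2  2  2  2  2
 y  0  1  2  3  3  3  3  3  3
 z  0  1  2  3  3  4  4  4  4
 x  0  1  2  3  3  4  5  5  5
 x  0  1  2  3  3  4  5  5  6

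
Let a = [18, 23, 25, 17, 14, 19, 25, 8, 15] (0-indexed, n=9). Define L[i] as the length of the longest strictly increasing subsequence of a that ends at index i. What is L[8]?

   i    0    1    2    3    4    5    6    7    8
a[i]   18   23   25   17   14   19   25    8   15
L[i]    1    2    3    1    1    2    3    1    2

2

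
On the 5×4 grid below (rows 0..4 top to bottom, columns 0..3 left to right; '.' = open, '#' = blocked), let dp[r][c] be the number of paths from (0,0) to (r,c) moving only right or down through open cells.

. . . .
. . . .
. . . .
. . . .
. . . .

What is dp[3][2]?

10

r\c   0   1   2   3
  0   1   1   1   1
  1   1   2   3   4
  2   1   3   6  10
  3   1   4  10  20
  4   1   5  15  35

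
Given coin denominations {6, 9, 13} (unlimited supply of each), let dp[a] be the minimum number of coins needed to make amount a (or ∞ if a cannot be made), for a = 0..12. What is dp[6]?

 a  0  1  2  3  4  5  6  7  8  9 10 11 12
dp  0  -  -  -  -  -  1  -  -  1  -  -  2
(- denotes ∞ / unreachable)

1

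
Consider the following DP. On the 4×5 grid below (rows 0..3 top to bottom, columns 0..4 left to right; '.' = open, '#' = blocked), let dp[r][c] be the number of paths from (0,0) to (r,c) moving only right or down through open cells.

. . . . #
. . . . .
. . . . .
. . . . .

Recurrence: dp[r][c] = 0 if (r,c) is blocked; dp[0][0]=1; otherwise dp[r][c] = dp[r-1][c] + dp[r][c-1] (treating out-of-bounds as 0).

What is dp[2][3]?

10

r\c   0   1   2   3   4
  0   1   1   1   1   0
  1   1   2   3   4   4
  2   1   3   6  10  14
  3   1   4  10  20  34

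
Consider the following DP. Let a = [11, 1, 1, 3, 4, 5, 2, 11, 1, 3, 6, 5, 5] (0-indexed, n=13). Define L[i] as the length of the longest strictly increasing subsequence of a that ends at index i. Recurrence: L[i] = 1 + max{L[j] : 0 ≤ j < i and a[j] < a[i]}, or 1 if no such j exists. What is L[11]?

   i    0    1    2    3    4    5    6    7    8    9   10   11   12
a[i]   11    1    1    3    4    5    2   11    1    3    6    5    5
L[i]    1    1    1    2    3    4    2    5    1    3    5    4    4

4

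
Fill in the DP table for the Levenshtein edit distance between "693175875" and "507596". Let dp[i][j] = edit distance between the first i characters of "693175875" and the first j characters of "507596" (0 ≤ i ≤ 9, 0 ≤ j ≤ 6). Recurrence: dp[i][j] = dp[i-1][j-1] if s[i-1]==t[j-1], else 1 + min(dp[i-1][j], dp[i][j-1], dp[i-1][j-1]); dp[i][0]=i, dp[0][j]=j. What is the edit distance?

   ''  5  0  7  5  9  6
''  0  1  2  3  4  5  6
 6  1  1  2  3  4  5  5
 9  2  2  2  3  4  4  5
 3  3  3  3  3  4  5  5
 1  4  4  4  4  4  5  6
 7  5  5  5  4  5  5  6
 5  6  5  6  5  4  5  6
 8  7  6  6  6  5  5  6
 7  8  7  7  6  6  6  6
 5  9  8  8  7  6  7  7

7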